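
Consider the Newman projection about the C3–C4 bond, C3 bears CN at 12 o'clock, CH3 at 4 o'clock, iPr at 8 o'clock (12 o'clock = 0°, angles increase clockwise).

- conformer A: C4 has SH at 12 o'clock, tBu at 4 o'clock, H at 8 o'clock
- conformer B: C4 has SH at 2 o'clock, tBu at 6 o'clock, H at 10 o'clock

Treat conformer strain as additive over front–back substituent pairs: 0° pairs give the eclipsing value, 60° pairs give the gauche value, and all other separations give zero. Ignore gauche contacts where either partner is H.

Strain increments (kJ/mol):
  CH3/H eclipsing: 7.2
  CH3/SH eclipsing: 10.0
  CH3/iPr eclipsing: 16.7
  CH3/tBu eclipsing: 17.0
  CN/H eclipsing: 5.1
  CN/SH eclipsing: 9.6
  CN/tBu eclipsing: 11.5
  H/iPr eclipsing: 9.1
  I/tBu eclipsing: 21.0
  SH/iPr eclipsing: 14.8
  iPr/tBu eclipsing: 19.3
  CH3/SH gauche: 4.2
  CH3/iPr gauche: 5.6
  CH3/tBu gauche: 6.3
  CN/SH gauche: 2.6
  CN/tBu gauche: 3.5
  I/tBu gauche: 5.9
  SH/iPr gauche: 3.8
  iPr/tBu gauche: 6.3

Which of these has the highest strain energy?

A (eclipsed): CN(0°)/SH(0°) eclipsed 9.6; CH3(120°)/tBu(120°) eclipsed 17.0; iPr(240°)/H(240°) eclipsed 9.1 → 35.7 kJ/mol.
B (staggered): CN(0°)/SH(60°) gauche 2.6; CH3(120°)/SH(60°) gauche 4.2; CH3(120°)/tBu(180°) gauche 6.3; iPr(240°)/tBu(180°) gauche 6.3 → 19.4 kJ/mol.
A has the highest total (35.7 kJ/mol).

A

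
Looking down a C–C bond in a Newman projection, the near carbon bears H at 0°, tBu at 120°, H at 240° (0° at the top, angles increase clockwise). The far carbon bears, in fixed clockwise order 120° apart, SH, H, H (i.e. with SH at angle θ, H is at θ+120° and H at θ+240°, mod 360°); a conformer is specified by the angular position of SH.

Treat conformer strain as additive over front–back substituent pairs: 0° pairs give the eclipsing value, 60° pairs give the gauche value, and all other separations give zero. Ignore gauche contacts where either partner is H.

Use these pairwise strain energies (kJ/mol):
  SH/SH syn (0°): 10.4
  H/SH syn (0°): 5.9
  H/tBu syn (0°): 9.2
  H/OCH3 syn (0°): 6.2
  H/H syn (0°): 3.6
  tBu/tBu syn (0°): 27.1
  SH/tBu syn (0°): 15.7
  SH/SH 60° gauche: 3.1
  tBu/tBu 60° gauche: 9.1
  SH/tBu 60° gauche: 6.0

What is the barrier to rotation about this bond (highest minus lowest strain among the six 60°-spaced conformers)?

SH at 0° (eclipsed): H–SH eclipsed, tBu–H eclipsed, H–H eclipsed; 5.9 + 9.2 + 3.6 = 18.7 kJ/mol.
SH at 60° (staggered): tBu–SH gauche; 6.0 = 6.0 kJ/mol.
SH at 120° (eclipsed): H–H eclipsed, tBu–SH eclipsed, H–H eclipsed; 3.6 + 15.7 + 3.6 = 22.9 kJ/mol.
SH at 180° (staggered): tBu–SH gauche; 6.0 = 6.0 kJ/mol.
SH at 240° (eclipsed): H–H eclipsed, tBu–H eclipsed, H–SH eclipsed; 3.6 + 9.2 + 5.9 = 18.7 kJ/mol.
SH at 300° (staggered): no non-H gauche contacts → 0.0 kJ/mol.
Max at 120° (22.9 kJ/mol), min at 300° (0.0 kJ/mol); barrier = 22.9 kJ/mol.

22.9 kJ/mol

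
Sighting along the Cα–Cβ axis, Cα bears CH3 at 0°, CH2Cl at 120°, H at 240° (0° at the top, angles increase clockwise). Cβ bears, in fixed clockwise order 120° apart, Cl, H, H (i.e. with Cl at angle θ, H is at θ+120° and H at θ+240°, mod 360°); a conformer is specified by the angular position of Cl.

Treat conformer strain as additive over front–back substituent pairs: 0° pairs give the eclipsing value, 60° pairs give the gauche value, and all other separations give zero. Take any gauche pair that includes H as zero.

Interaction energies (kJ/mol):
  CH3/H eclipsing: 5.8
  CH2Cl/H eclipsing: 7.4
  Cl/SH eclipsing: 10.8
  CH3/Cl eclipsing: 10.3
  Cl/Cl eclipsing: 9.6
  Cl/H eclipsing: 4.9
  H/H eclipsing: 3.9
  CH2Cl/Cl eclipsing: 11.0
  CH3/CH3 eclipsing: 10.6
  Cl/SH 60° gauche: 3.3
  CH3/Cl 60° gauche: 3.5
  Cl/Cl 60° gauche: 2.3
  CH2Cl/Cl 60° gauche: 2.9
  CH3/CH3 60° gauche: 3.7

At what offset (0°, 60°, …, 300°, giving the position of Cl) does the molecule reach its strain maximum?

Cl at 0° is eclipsed. CH3 at 0° is eclipsed with Cl at 0° (10.3); CH2Cl at 120° is eclipsed with H at 120° (7.4); H at 240° is eclipsed with H at 240° (3.9). Total 21.6 kJ/mol.
Cl at 60° is staggered. CH3 at 0° is gauche with Cl at 60° (3.5); CH2Cl at 120° is gauche with Cl at 60° (2.9). Total 6.4 kJ/mol.
Cl at 120° is eclipsed. CH3 at 0° is eclipsed with H at 0° (5.8); CH2Cl at 120° is eclipsed with Cl at 120° (11.0); H at 240° is eclipsed with H at 240° (3.9). Total 20.7 kJ/mol.
Cl at 180° is staggered. CH2Cl at 120° is gauche with Cl at 180° (2.9). Total 2.9 kJ/mol.
Cl at 240° is eclipsed. CH3 at 0° is eclipsed with H at 0° (5.8); CH2Cl at 120° is eclipsed with H at 120° (7.4); H at 240° is eclipsed with Cl at 240° (4.9). Total 18.1 kJ/mol.
Cl at 300° is staggered. CH3 at 0° is gauche with Cl at 300° (3.5). Total 3.5 kJ/mol.
The maximum (21.6 kJ/mol) occurs with Cl at 0°.

0°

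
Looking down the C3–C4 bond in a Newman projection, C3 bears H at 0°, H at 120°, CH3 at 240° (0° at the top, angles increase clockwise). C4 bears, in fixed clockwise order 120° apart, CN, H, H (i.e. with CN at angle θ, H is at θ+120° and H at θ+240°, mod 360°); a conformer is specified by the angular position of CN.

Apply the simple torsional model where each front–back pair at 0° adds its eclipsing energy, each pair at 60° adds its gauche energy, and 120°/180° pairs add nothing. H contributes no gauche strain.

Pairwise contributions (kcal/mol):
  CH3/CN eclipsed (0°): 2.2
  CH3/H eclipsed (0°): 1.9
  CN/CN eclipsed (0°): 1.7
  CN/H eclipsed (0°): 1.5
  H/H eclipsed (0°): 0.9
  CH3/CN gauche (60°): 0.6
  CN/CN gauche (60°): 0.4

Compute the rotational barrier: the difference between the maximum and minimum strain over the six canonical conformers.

CN at 0° (eclipsed): H(0°)/CN(0°) eclipsed 1.5; H(120°)/H(120°) eclipsed 0.9; CH3(240°)/H(240°) eclipsed 1.9 → 4.3 kcal/mol.
CN at 60° (staggered): no non-H gauche contacts → 0.0 kcal/mol.
CN at 120° (eclipsed): H(0°)/H(0°) eclipsed 0.9; H(120°)/CN(120°) eclipsed 1.5; CH3(240°)/H(240°) eclipsed 1.9 → 4.3 kcal/mol.
CN at 180° (staggered): CH3(240°)/CN(180°) gauche 0.6 → 0.6 kcal/mol.
CN at 240° (eclipsed): H(0°)/H(0°) eclipsed 0.9; H(120°)/H(120°) eclipsed 0.9; CH3(240°)/CN(240°) eclipsed 2.2 → 4.0 kcal/mol.
CN at 300° (staggered): CH3(240°)/CN(300°) gauche 0.6 → 0.6 kcal/mol.
Max at 0° (4.3 kcal/mol), min at 60° (0.0 kcal/mol); barrier = 4.3 kcal/mol.

4.3 kcal/mol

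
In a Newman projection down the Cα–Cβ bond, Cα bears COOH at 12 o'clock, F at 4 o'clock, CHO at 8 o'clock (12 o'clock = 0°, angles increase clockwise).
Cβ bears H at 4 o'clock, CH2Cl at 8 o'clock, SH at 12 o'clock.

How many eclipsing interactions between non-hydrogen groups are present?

Non-H eclipsing pairs: COOH(0°)/SH(0°); CHO(240°)/CH2Cl(240°) — 2 interactions.

2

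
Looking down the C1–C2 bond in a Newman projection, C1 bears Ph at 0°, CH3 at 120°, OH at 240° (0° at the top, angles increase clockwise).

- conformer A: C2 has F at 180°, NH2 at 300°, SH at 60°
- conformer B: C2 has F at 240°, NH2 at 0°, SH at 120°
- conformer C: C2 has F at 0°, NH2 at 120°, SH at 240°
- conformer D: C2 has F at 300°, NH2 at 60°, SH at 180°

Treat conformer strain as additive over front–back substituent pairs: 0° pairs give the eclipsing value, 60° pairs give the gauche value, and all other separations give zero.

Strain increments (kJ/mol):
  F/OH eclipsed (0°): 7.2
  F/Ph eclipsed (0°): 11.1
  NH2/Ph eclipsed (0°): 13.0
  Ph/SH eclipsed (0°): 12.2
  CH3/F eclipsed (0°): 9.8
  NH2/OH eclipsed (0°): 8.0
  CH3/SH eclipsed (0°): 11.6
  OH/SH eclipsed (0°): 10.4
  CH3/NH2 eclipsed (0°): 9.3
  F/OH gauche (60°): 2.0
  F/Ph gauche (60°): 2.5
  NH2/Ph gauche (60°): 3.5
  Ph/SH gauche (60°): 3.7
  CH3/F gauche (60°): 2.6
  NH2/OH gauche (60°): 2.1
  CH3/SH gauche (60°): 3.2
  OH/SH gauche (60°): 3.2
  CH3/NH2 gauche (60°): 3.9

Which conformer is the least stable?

A is staggered. Ph at 0° is gauche with NH2 at 300° (3.5); Ph at 0° is gauche with SH at 60° (3.7); CH3 at 120° is gauche with F at 180° (2.6); CH3 at 120° is gauche with SH at 60° (3.2); OH at 240° is gauche with F at 180° (2.0); OH at 240° is gauche with NH2 at 300° (2.1). Total 17.1 kJ/mol.
B is eclipsed. Ph at 0° is eclipsed with NH2 at 0° (13.0); CH3 at 120° is eclipsed with SH at 120° (11.6); OH at 240° is eclipsed with F at 240° (7.2). Total 31.8 kJ/mol.
C is eclipsed. Ph at 0° is eclipsed with F at 0° (11.1); CH3 at 120° is eclipsed with NH2 at 120° (9.3); OH at 240° is eclipsed with SH at 240° (10.4). Total 30.8 kJ/mol.
D is staggered. Ph at 0° is gauche with F at 300° (2.5); Ph at 0° is gauche with NH2 at 60° (3.5); CH3 at 120° is gauche with NH2 at 60° (3.9); CH3 at 120° is gauche with SH at 180° (3.2); OH at 240° is gauche with F at 300° (2.0); OH at 240° is gauche with SH at 180° (3.2). Total 18.3 kJ/mol.
B has the highest total (31.8 kJ/mol).

B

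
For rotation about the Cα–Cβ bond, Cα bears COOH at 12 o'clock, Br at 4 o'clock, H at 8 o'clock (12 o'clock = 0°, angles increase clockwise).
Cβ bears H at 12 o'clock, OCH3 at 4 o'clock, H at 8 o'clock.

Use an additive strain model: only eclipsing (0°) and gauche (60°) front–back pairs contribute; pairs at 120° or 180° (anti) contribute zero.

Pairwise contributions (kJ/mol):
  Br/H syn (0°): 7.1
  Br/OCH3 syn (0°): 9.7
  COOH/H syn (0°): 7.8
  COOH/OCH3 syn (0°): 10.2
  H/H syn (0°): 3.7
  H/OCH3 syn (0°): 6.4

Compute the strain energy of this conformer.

This conformer is eclipsed. COOH at 0° is eclipsed with H at 0° (7.8); Br at 120° is eclipsed with OCH3 at 120° (9.7); H at 240° is eclipsed with H at 240° (3.7). Total 21.2 kJ/mol.

21.2 kJ/mol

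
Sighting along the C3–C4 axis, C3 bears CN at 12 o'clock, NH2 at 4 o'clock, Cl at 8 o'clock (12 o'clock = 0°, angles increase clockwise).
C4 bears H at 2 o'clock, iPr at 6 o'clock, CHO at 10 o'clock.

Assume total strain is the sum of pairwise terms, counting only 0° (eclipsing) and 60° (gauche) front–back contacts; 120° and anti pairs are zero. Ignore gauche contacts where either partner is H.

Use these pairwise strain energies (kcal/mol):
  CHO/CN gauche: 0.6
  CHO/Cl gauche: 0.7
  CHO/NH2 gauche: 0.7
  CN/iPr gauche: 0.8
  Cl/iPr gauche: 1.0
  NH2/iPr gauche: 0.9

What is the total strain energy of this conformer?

This conformer is staggered. CN at 0° is gauche with CHO at 300° (0.6); NH2 at 120° is gauche with iPr at 180° (0.9); Cl at 240° is gauche with iPr at 180° (1.0); Cl at 240° is gauche with CHO at 300° (0.7). Total 3.2 kcal/mol.

3.2 kcal/mol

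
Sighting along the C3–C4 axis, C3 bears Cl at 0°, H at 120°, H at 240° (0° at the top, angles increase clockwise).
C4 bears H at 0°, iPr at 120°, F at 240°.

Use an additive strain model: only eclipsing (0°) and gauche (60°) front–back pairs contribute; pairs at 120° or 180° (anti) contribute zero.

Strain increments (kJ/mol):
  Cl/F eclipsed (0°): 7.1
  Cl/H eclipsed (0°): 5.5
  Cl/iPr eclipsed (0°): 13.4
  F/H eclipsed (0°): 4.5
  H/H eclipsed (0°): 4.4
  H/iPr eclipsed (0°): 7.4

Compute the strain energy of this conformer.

This conformer (eclipsed): Cl(0°)/H(0°) eclipsed 5.5; H(120°)/iPr(120°) eclipsed 7.4; H(240°)/F(240°) eclipsed 4.5 → 17.4 kJ/mol.

17.4 kJ/mol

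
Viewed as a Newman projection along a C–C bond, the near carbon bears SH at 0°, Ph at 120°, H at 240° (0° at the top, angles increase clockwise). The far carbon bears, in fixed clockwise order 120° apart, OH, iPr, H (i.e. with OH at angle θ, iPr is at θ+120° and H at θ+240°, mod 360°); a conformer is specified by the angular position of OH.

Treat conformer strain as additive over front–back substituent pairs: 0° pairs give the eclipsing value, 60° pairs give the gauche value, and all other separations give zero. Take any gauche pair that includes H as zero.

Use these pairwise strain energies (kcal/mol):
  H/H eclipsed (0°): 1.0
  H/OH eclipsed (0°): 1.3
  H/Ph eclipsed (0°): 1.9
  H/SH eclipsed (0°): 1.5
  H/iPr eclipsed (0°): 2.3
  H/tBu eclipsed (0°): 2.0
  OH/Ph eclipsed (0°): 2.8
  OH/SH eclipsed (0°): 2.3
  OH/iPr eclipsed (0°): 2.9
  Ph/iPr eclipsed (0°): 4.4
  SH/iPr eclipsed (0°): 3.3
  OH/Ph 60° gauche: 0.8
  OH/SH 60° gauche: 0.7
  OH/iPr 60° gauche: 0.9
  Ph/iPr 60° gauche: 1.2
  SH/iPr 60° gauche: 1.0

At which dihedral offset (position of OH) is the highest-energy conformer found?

OH at 0° (eclipsed): SH(0°)/OH(0°) eclipsed 2.3; Ph(120°)/iPr(120°) eclipsed 4.4; H(240°)/H(240°) eclipsed 1.0 → 7.7 kcal/mol.
OH at 60° (staggered): SH(0°)/OH(60°) gauche 0.7; Ph(120°)/OH(60°) gauche 0.8; Ph(120°)/iPr(180°) gauche 1.2 → 2.7 kcal/mol.
OH at 120° (eclipsed): SH(0°)/H(0°) eclipsed 1.5; Ph(120°)/OH(120°) eclipsed 2.8; H(240°)/iPr(240°) eclipsed 2.3 → 6.6 kcal/mol.
OH at 180° (staggered): SH(0°)/iPr(300°) gauche 1.0; Ph(120°)/OH(180°) gauche 0.8 → 1.8 kcal/mol.
OH at 240° (eclipsed): SH(0°)/iPr(0°) eclipsed 3.3; Ph(120°)/H(120°) eclipsed 1.9; H(240°)/OH(240°) eclipsed 1.3 → 6.5 kcal/mol.
OH at 300° (staggered): SH(0°)/OH(300°) gauche 0.7; SH(0°)/iPr(60°) gauche 1.0; Ph(120°)/iPr(60°) gauche 1.2 → 2.9 kcal/mol.
The maximum (7.7 kcal/mol) occurs with OH at 0°.

0°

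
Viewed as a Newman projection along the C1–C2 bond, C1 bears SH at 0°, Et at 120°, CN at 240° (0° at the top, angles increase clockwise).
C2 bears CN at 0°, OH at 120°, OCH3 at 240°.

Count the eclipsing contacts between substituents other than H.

Non-H eclipsing pairs: SH(0°)/CN(0°); Et(120°)/OH(120°); CN(240°)/OCH3(240°) — 3 interactions.

3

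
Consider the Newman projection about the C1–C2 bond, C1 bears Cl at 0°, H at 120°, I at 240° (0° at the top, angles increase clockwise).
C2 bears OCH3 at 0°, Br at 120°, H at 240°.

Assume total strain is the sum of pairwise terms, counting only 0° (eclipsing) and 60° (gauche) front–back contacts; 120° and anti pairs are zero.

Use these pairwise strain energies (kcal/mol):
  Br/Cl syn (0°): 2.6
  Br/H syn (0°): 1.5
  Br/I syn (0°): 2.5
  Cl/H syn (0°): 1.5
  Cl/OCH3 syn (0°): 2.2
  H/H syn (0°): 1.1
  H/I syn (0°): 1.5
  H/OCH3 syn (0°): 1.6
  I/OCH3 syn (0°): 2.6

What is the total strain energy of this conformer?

5.2 kcal/mol

This conformer is eclipsed. Cl at 0° is eclipsed with OCH3 at 0° (2.2); H at 120° is eclipsed with Br at 120° (1.5); I at 240° is eclipsed with H at 240° (1.5). Total 5.2 kcal/mol.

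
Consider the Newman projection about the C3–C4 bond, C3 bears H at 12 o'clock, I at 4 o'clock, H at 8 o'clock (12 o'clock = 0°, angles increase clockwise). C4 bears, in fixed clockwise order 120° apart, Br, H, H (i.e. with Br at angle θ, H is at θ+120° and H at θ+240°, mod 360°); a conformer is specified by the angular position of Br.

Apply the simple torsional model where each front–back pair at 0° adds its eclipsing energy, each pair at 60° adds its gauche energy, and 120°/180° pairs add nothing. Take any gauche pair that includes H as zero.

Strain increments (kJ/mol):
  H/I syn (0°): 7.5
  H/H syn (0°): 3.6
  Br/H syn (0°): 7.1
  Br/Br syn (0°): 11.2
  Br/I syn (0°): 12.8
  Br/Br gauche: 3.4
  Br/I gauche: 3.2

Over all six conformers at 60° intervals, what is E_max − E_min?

20.0 kJ/mol

Br at 0° (eclipsed): H–Br eclipsed, I–H eclipsed, H–H eclipsed; 7.1 + 7.5 + 3.6 = 18.2 kJ/mol.
Br at 60° (staggered): I–Br gauche; 3.2 = 3.2 kJ/mol.
Br at 120° (eclipsed): H–H eclipsed, I–Br eclipsed, H–H eclipsed; 3.6 + 12.8 + 3.6 = 20.0 kJ/mol.
Br at 180° (staggered): I–Br gauche; 3.2 = 3.2 kJ/mol.
Br at 240° (eclipsed): H–H eclipsed, I–H eclipsed, H–Br eclipsed; 3.6 + 7.5 + 7.1 = 18.2 kJ/mol.
Br at 300° (staggered): no non-H gauche contacts → 0.0 kJ/mol.
Max at 120° (20.0 kJ/mol), min at 300° (0.0 kJ/mol); barrier = 20.0 kJ/mol.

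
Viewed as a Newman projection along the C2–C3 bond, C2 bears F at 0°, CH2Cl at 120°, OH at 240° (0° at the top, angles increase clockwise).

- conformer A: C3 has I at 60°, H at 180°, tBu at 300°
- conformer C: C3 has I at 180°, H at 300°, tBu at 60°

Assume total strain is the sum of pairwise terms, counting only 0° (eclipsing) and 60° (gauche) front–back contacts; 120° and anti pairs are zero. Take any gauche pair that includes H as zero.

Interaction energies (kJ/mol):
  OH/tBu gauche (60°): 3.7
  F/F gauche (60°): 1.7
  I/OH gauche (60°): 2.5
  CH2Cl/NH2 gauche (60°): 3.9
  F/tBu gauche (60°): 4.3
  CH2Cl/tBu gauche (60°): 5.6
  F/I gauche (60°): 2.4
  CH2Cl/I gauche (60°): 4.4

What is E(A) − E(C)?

A (staggered): F–I gauche, F–tBu gauche, CH2Cl–I gauche, OH–tBu gauche; 2.4 + 4.3 + 4.4 + 3.7 = 14.8 kJ/mol.
C (staggered): F–tBu gauche, CH2Cl–I gauche, CH2Cl–tBu gauche, OH–I gauche; 4.3 + 4.4 + 5.6 + 2.5 = 16.8 kJ/mol.
E(A) − E(C) = 14.8 − 16.8 = -2.0 kJ/mol.

-2.0 kJ/mol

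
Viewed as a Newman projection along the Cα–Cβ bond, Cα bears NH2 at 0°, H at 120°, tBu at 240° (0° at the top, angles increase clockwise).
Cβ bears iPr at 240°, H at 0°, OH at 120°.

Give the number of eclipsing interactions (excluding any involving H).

1

Non-H eclipsing pairs: tBu(240°)/iPr(240°) — 1 interaction.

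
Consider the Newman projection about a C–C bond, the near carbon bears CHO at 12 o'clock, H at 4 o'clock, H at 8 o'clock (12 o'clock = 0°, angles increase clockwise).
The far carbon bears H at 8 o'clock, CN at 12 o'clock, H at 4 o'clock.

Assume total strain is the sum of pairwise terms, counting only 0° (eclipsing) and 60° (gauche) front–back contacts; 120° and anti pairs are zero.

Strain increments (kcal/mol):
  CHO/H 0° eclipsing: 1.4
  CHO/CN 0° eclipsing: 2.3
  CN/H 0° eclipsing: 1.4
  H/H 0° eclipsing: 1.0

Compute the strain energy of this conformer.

4.3 kcal/mol

This conformer (eclipsed): CHO(0°)/CN(0°) eclipsed 2.3; H(120°)/H(120°) eclipsed 1.0; H(240°)/H(240°) eclipsed 1.0 → 4.3 kcal/mol.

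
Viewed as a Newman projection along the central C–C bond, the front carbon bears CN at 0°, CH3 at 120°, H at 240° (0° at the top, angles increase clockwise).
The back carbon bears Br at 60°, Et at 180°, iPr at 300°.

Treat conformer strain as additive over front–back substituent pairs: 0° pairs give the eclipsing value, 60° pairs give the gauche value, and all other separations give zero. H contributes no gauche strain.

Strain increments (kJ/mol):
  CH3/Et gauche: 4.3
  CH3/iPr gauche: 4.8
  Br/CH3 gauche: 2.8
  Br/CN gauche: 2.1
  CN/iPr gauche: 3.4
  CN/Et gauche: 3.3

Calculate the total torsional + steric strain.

This conformer is staggered. CN at 0° is gauche with Br at 60° (2.1); CN at 0° is gauche with iPr at 300° (3.4); CH3 at 120° is gauche with Br at 60° (2.8); CH3 at 120° is gauche with Et at 180° (4.3). Total 12.6 kJ/mol.

12.6 kJ/mol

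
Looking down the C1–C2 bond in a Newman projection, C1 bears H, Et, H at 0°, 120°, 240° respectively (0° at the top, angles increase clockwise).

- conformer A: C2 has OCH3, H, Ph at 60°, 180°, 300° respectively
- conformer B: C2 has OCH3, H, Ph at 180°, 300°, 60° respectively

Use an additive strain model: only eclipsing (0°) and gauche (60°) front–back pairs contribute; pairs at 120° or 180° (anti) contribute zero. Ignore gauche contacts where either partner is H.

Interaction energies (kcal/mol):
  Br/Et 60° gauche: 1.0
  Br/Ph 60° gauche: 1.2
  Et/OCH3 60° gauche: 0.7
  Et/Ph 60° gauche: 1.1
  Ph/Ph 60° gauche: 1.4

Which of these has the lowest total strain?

A

A (staggered): Et(120°)/OCH3(60°) gauche 0.7 → 0.7 kcal/mol.
B (staggered): Et(120°)/OCH3(180°) gauche 0.7; Et(120°)/Ph(60°) gauche 1.1 → 1.8 kcal/mol.
A has the lowest total (0.7 kcal/mol).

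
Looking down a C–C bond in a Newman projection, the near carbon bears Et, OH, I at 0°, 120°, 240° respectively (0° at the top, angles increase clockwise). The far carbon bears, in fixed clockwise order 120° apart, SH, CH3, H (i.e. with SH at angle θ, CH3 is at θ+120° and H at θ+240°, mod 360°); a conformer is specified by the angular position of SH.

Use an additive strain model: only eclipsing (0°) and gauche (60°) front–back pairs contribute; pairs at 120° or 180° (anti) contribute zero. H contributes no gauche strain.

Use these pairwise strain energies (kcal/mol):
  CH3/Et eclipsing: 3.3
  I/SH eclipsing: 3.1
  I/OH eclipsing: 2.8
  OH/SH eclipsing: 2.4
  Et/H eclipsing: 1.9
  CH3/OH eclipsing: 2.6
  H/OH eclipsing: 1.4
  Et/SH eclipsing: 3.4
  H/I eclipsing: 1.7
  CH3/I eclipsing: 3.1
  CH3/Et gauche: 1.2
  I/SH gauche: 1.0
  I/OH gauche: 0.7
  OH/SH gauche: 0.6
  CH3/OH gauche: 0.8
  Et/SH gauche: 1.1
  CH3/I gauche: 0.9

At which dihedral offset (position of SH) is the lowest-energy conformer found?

60°

SH at 0° (eclipsed): Et(0°)/SH(0°) eclipsed 3.4; OH(120°)/CH3(120°) eclipsed 2.6; I(240°)/H(240°) eclipsed 1.7 → 7.7 kcal/mol.
SH at 60° (staggered): Et(0°)/SH(60°) gauche 1.1; OH(120°)/SH(60°) gauche 0.6; OH(120°)/CH3(180°) gauche 0.8; I(240°)/CH3(180°) gauche 0.9 → 3.4 kcal/mol.
SH at 120° (eclipsed): Et(0°)/H(0°) eclipsed 1.9; OH(120°)/SH(120°) eclipsed 2.4; I(240°)/CH3(240°) eclipsed 3.1 → 7.4 kcal/mol.
SH at 180° (staggered): Et(0°)/CH3(300°) gauche 1.2; OH(120°)/SH(180°) gauche 0.6; I(240°)/SH(180°) gauche 1.0; I(240°)/CH3(300°) gauche 0.9 → 3.7 kcal/mol.
SH at 240° (eclipsed): Et(0°)/CH3(0°) eclipsed 3.3; OH(120°)/H(120°) eclipsed 1.4; I(240°)/SH(240°) eclipsed 3.1 → 7.8 kcal/mol.
SH at 300° (staggered): Et(0°)/SH(300°) gauche 1.1; Et(0°)/CH3(60°) gauche 1.2; OH(120°)/CH3(60°) gauche 0.8; I(240°)/SH(300°) gauche 1.0 → 4.1 kcal/mol.
The minimum (3.4 kcal/mol) occurs with SH at 60°.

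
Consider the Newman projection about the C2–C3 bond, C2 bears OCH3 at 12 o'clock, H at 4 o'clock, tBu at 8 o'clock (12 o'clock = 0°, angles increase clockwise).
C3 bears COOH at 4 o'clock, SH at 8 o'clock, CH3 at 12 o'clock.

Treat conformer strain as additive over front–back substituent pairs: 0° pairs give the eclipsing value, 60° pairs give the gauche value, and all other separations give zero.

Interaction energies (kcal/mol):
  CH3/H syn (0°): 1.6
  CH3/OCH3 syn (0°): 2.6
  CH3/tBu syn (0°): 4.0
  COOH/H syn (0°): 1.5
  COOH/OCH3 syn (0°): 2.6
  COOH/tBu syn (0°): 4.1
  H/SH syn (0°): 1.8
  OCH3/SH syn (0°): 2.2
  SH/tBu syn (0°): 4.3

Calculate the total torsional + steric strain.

This conformer is eclipsed. OCH3 at 0° is eclipsed with CH3 at 0° (2.6); H at 120° is eclipsed with COOH at 120° (1.5); tBu at 240° is eclipsed with SH at 240° (4.3). Total 8.4 kcal/mol.

8.4 kcal/mol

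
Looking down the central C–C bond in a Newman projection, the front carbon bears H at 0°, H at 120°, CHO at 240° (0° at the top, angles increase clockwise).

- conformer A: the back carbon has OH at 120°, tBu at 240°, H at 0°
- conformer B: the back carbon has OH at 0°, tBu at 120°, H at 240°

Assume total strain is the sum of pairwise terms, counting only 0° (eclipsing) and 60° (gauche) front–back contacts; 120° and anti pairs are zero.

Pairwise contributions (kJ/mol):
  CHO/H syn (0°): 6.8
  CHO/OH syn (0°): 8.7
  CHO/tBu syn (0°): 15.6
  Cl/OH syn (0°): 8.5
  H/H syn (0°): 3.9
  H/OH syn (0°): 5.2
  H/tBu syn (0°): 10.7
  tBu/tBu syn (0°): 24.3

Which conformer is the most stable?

A (eclipsed): H–H eclipsed, H–OH eclipsed, CHO–tBu eclipsed; 3.9 + 5.2 + 15.6 = 24.7 kJ/mol.
B (eclipsed): H–OH eclipsed, H–tBu eclipsed, CHO–H eclipsed; 5.2 + 10.7 + 6.8 = 22.7 kJ/mol.
B has the lowest total (22.7 kJ/mol).

B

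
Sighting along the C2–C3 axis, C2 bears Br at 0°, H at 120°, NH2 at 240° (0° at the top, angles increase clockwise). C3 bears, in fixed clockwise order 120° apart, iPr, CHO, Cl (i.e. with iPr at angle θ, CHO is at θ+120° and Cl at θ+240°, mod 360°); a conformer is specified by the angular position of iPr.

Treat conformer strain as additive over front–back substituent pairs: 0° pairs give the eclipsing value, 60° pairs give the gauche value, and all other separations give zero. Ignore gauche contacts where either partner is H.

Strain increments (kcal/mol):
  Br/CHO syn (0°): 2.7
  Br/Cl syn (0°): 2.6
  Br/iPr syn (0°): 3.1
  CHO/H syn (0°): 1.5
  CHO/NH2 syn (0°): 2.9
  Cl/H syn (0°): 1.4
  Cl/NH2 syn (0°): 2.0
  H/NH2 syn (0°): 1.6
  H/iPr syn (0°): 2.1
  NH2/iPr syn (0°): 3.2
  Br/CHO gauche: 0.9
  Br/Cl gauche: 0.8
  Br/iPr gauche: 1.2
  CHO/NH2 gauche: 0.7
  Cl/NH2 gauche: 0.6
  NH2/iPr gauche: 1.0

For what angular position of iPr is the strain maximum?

120°

iPr at 0° (eclipsed): Br(0°)/iPr(0°) eclipsed 3.1; H(120°)/CHO(120°) eclipsed 1.5; NH2(240°)/Cl(240°) eclipsed 2.0 → 6.6 kcal/mol.
iPr at 60° (staggered): Br(0°)/iPr(60°) gauche 1.2; Br(0°)/Cl(300°) gauche 0.8; NH2(240°)/CHO(180°) gauche 0.7; NH2(240°)/Cl(300°) gauche 0.6 → 3.3 kcal/mol.
iPr at 120° (eclipsed): Br(0°)/Cl(0°) eclipsed 2.6; H(120°)/iPr(120°) eclipsed 2.1; NH2(240°)/CHO(240°) eclipsed 2.9 → 7.6 kcal/mol.
iPr at 180° (staggered): Br(0°)/CHO(300°) gauche 0.9; Br(0°)/Cl(60°) gauche 0.8; NH2(240°)/iPr(180°) gauche 1.0; NH2(240°)/CHO(300°) gauche 0.7 → 3.4 kcal/mol.
iPr at 240° (eclipsed): Br(0°)/CHO(0°) eclipsed 2.7; H(120°)/Cl(120°) eclipsed 1.4; NH2(240°)/iPr(240°) eclipsed 3.2 → 7.3 kcal/mol.
iPr at 300° (staggered): Br(0°)/iPr(300°) gauche 1.2; Br(0°)/CHO(60°) gauche 0.9; NH2(240°)/iPr(300°) gauche 1.0; NH2(240°)/Cl(180°) gauche 0.6 → 3.7 kcal/mol.
The maximum (7.6 kcal/mol) occurs with iPr at 120°.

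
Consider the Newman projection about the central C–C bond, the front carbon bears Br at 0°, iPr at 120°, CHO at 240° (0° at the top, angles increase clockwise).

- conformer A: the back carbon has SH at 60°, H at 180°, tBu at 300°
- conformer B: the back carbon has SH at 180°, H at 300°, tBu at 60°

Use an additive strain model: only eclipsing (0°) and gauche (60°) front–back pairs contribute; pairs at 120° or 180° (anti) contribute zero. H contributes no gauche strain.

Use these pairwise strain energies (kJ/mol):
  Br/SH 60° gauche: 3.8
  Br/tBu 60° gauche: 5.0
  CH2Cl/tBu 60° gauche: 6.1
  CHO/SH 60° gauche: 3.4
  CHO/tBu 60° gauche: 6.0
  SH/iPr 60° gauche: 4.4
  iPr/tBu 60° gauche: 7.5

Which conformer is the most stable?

A

A (staggered): Br(0°)/SH(60°) gauche 3.8; Br(0°)/tBu(300°) gauche 5.0; iPr(120°)/SH(60°) gauche 4.4; CHO(240°)/tBu(300°) gauche 6.0 → 19.2 kJ/mol.
B (staggered): Br(0°)/tBu(60°) gauche 5.0; iPr(120°)/SH(180°) gauche 4.4; iPr(120°)/tBu(60°) gauche 7.5; CHO(240°)/SH(180°) gauche 3.4 → 20.3 kJ/mol.
A has the lowest total (19.2 kJ/mol).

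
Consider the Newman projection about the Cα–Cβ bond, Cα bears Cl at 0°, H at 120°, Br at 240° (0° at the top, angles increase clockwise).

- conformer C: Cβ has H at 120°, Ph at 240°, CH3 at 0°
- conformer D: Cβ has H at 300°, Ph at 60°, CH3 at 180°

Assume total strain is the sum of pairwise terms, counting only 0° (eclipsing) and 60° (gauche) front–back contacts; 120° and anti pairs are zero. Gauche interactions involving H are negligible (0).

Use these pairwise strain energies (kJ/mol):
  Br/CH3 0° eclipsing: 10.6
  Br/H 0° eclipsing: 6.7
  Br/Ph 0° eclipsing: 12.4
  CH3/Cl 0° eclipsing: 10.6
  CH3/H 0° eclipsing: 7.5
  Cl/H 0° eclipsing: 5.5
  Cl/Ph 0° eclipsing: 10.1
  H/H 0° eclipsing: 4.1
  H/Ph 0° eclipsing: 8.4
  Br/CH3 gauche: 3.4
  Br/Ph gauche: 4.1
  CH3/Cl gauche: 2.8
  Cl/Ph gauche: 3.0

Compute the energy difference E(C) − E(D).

C is eclipsed. Cl at 0° is eclipsed with CH3 at 0° (10.6); H at 120° is eclipsed with H at 120° (4.1); Br at 240° is eclipsed with Ph at 240° (12.4). Total 27.1 kJ/mol.
D is staggered. Cl at 0° is gauche with Ph at 60° (3.0); Br at 240° is gauche with CH3 at 180° (3.4). Total 6.4 kJ/mol.
E(C) − E(D) = 27.1 − 6.4 = +20.7 kJ/mol.

+20.7 kJ/mol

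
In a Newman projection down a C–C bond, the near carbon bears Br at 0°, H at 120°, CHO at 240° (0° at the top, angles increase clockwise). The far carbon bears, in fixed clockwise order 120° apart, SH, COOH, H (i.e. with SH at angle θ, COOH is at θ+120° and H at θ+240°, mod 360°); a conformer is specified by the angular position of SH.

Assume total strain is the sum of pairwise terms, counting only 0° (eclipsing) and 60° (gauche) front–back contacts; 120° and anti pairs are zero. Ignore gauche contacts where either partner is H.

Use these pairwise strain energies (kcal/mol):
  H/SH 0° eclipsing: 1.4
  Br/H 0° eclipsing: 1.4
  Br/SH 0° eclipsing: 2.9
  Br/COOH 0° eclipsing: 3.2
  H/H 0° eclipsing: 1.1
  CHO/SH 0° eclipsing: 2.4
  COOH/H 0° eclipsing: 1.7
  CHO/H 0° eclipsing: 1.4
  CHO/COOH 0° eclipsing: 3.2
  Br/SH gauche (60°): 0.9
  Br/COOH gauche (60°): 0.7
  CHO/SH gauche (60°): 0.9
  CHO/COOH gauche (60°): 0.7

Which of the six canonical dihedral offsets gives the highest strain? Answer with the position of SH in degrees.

240°

SH at 0° (eclipsed): Br(0°)/SH(0°) eclipsed 2.9; H(120°)/COOH(120°) eclipsed 1.7; CHO(240°)/H(240°) eclipsed 1.4 → 6.0 kcal/mol.
SH at 60° (staggered): Br(0°)/SH(60°) gauche 0.9; CHO(240°)/COOH(180°) gauche 0.7 → 1.6 kcal/mol.
SH at 120° (eclipsed): Br(0°)/H(0°) eclipsed 1.4; H(120°)/SH(120°) eclipsed 1.4; CHO(240°)/COOH(240°) eclipsed 3.2 → 6.0 kcal/mol.
SH at 180° (staggered): Br(0°)/COOH(300°) gauche 0.7; CHO(240°)/SH(180°) gauche 0.9; CHO(240°)/COOH(300°) gauche 0.7 → 2.3 kcal/mol.
SH at 240° (eclipsed): Br(0°)/COOH(0°) eclipsed 3.2; H(120°)/H(120°) eclipsed 1.1; CHO(240°)/SH(240°) eclipsed 2.4 → 6.7 kcal/mol.
SH at 300° (staggered): Br(0°)/SH(300°) gauche 0.9; Br(0°)/COOH(60°) gauche 0.7; CHO(240°)/SH(300°) gauche 0.9 → 2.5 kcal/mol.
The maximum (6.7 kcal/mol) occurs with SH at 240°.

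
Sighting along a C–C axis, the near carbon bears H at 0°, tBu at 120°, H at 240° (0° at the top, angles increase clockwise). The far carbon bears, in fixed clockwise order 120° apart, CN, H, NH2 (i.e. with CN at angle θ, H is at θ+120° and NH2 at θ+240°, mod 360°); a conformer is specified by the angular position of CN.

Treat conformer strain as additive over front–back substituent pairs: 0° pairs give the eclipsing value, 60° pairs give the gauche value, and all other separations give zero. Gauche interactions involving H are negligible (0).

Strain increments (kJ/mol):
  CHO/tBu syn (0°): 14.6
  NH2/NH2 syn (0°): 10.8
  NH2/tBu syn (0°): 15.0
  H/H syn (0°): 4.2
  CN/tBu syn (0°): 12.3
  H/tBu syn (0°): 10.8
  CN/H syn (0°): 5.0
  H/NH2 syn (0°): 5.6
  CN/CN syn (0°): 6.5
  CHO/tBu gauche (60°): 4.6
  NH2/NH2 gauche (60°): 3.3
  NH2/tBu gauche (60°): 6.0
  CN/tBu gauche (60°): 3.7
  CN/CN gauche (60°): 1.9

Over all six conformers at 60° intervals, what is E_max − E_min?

CN at 0° (eclipsed): H(0°)/CN(0°) eclipsed 5.0; tBu(120°)/H(120°) eclipsed 10.8; H(240°)/NH2(240°) eclipsed 5.6 → 21.4 kJ/mol.
CN at 60° (staggered): tBu(120°)/CN(60°) gauche 3.7 → 3.7 kJ/mol.
CN at 120° (eclipsed): H(0°)/NH2(0°) eclipsed 5.6; tBu(120°)/CN(120°) eclipsed 12.3; H(240°)/H(240°) eclipsed 4.2 → 22.1 kJ/mol.
CN at 180° (staggered): tBu(120°)/CN(180°) gauche 3.7; tBu(120°)/NH2(60°) gauche 6.0 → 9.7 kJ/mol.
CN at 240° (eclipsed): H(0°)/H(0°) eclipsed 4.2; tBu(120°)/NH2(120°) eclipsed 15.0; H(240°)/CN(240°) eclipsed 5.0 → 24.2 kJ/mol.
CN at 300° (staggered): tBu(120°)/NH2(180°) gauche 6.0 → 6.0 kJ/mol.
Max at 240° (24.2 kJ/mol), min at 60° (3.7 kJ/mol); barrier = 20.5 kJ/mol.

20.5 kJ/mol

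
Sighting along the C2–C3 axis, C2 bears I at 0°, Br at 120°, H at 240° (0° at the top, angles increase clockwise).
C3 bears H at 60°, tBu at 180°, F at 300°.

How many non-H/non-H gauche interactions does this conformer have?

2

Non-H gauche pairs: I(0°)/F(300°); Br(120°)/tBu(180°) — 2 interactions.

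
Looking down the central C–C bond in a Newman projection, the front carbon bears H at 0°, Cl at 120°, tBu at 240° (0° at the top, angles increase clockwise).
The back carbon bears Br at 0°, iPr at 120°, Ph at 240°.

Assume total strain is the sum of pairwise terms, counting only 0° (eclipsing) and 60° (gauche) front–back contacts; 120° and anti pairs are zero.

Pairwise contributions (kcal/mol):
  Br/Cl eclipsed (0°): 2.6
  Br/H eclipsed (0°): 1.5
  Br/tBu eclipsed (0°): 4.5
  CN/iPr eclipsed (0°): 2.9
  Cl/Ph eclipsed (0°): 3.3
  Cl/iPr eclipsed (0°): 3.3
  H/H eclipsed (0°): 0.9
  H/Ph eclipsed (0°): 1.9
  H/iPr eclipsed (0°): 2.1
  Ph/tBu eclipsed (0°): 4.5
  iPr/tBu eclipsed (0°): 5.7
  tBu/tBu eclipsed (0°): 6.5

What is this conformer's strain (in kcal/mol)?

This conformer is eclipsed. H at 0° is eclipsed with Br at 0° (1.5); Cl at 120° is eclipsed with iPr at 120° (3.3); tBu at 240° is eclipsed with Ph at 240° (4.5). Total 9.3 kcal/mol.

9.3 kcal/mol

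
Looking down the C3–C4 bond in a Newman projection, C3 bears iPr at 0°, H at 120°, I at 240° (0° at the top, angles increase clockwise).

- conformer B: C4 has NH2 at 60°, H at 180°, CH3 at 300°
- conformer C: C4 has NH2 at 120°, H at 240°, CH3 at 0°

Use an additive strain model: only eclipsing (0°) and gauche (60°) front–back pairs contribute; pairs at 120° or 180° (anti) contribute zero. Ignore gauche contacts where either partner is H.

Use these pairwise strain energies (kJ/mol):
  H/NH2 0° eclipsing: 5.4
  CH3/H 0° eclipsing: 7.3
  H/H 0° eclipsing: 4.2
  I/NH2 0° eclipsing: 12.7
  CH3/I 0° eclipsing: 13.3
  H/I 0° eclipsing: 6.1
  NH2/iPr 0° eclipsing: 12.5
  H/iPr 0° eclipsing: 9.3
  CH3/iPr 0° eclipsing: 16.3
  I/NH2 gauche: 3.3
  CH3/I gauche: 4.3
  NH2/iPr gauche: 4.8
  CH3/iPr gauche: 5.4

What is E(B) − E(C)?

B (staggered): iPr(0°)/NH2(60°) gauche 4.8; iPr(0°)/CH3(300°) gauche 5.4; I(240°)/CH3(300°) gauche 4.3 → 14.5 kJ/mol.
C (eclipsed): iPr(0°)/CH3(0°) eclipsed 16.3; H(120°)/NH2(120°) eclipsed 5.4; I(240°)/H(240°) eclipsed 6.1 → 27.8 kJ/mol.
E(B) − E(C) = 14.5 − 27.8 = -13.3 kJ/mol.

-13.3 kJ/mol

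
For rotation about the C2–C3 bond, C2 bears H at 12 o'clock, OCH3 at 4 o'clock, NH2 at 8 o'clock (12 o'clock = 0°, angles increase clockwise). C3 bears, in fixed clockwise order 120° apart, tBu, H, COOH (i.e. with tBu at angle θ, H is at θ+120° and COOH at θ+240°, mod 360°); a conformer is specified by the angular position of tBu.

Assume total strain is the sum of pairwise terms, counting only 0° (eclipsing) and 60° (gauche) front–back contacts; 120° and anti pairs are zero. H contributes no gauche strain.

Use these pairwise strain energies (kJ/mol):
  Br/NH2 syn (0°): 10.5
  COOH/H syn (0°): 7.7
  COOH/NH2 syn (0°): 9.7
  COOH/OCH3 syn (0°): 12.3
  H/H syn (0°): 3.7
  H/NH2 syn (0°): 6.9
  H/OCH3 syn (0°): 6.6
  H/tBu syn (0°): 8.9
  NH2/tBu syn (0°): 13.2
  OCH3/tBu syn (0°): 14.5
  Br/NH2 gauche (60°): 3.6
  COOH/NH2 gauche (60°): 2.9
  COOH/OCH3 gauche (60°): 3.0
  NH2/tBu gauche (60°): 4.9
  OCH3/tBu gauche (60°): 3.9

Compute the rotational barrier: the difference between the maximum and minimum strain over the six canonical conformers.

tBu at 0° (eclipsed): H(0°)/tBu(0°) eclipsed 8.9; OCH3(120°)/H(120°) eclipsed 6.6; NH2(240°)/COOH(240°) eclipsed 9.7 → 25.2 kJ/mol.
tBu at 60° (staggered): OCH3(120°)/tBu(60°) gauche 3.9; NH2(240°)/COOH(300°) gauche 2.9 → 6.8 kJ/mol.
tBu at 120° (eclipsed): H(0°)/COOH(0°) eclipsed 7.7; OCH3(120°)/tBu(120°) eclipsed 14.5; NH2(240°)/H(240°) eclipsed 6.9 → 29.1 kJ/mol.
tBu at 180° (staggered): OCH3(120°)/tBu(180°) gauche 3.9; OCH3(120°)/COOH(60°) gauche 3.0; NH2(240°)/tBu(180°) gauche 4.9 → 11.8 kJ/mol.
tBu at 240° (eclipsed): H(0°)/H(0°) eclipsed 3.7; OCH3(120°)/COOH(120°) eclipsed 12.3; NH2(240°)/tBu(240°) eclipsed 13.2 → 29.2 kJ/mol.
tBu at 300° (staggered): OCH3(120°)/COOH(180°) gauche 3.0; NH2(240°)/tBu(300°) gauche 4.9; NH2(240°)/COOH(180°) gauche 2.9 → 10.8 kJ/mol.
Max at 240° (29.2 kJ/mol), min at 60° (6.8 kJ/mol); barrier = 22.4 kJ/mol.

22.4 kJ/mol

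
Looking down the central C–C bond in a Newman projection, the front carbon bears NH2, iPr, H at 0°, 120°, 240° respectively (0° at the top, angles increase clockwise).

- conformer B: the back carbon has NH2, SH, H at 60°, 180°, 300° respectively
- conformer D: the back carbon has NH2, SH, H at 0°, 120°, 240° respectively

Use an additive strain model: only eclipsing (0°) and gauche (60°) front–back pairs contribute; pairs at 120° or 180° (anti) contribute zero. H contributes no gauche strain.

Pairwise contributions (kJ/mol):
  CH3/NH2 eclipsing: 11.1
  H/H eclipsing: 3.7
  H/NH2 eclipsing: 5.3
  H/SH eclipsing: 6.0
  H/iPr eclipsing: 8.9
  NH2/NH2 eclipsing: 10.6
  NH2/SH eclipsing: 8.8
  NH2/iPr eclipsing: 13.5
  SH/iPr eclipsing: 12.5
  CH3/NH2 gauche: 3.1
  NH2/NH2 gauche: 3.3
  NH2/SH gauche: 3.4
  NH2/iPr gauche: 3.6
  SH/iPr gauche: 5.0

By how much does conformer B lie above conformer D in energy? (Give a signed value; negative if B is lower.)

B (staggered): NH2(0°)/NH2(60°) gauche 3.3; iPr(120°)/NH2(60°) gauche 3.6; iPr(120°)/SH(180°) gauche 5.0 → 11.9 kJ/mol.
D (eclipsed): NH2(0°)/NH2(0°) eclipsed 10.6; iPr(120°)/SH(120°) eclipsed 12.5; H(240°)/H(240°) eclipsed 3.7 → 26.8 kJ/mol.
E(B) − E(D) = 11.9 − 26.8 = -14.9 kJ/mol.

-14.9 kJ/mol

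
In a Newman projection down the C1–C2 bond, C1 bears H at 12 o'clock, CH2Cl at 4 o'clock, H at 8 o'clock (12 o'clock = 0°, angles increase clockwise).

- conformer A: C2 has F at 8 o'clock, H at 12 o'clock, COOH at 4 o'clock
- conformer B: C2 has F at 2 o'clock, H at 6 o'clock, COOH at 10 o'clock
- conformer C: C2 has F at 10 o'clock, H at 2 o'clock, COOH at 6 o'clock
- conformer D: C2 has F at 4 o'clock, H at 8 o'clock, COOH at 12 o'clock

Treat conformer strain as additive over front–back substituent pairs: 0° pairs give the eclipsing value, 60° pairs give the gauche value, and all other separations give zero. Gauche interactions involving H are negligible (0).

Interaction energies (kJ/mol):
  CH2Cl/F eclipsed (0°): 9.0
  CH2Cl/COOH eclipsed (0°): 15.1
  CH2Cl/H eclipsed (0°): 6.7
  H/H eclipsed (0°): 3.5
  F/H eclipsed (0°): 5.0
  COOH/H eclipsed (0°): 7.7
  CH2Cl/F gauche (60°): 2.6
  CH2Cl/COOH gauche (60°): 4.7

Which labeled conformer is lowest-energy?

A (eclipsed): H–H eclipsed, CH2Cl–COOH eclipsed, H–F eclipsed; 3.5 + 15.1 + 5.0 = 23.6 kJ/mol.
B (staggered): CH2Cl–F gauche; 2.6 = 2.6 kJ/mol.
C (staggered): CH2Cl–COOH gauche; 4.7 = 4.7 kJ/mol.
D (eclipsed): H–COOH eclipsed, CH2Cl–F eclipsed, H–H eclipsed; 7.7 + 9.0 + 3.5 = 20.2 kJ/mol.
B has the lowest total (2.6 kJ/mol).

B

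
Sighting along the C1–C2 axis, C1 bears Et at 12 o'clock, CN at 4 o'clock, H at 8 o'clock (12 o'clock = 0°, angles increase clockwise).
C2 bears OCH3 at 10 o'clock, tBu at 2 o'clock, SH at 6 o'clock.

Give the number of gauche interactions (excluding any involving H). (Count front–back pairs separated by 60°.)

4

Non-H gauche pairs: Et(0°)/OCH3(300°); Et(0°)/tBu(60°); CN(120°)/tBu(60°); CN(120°)/SH(180°) — 4 interactions.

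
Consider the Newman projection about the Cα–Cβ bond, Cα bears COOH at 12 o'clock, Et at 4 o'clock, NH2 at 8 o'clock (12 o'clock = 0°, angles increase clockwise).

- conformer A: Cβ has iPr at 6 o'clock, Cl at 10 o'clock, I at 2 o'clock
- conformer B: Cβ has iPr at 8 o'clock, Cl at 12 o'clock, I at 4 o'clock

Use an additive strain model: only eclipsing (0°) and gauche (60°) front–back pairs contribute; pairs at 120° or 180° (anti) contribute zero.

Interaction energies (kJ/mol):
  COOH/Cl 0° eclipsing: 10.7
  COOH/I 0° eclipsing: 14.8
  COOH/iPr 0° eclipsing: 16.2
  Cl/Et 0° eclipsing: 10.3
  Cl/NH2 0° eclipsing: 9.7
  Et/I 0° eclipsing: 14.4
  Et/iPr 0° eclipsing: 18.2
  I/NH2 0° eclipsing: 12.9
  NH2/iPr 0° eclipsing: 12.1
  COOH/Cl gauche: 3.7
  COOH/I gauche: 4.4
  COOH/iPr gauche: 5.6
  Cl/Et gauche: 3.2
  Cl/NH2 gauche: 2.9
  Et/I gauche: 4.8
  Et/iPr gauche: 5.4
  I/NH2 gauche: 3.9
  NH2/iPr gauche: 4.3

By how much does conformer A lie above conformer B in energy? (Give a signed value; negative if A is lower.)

A (staggered): COOH–Cl gauche, COOH–I gauche, Et–iPr gauche, Et–I gauche, NH2–iPr gauche, NH2–Cl gauche; 3.7 + 4.4 + 5.4 + 4.8 + 4.3 + 2.9 = 25.5 kJ/mol.
B (eclipsed): COOH–Cl eclipsed, Et–I eclipsed, NH2–iPr eclipsed; 10.7 + 14.4 + 12.1 = 37.2 kJ/mol.
E(A) − E(B) = 25.5 − 37.2 = -11.7 kJ/mol.

-11.7 kJ/mol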